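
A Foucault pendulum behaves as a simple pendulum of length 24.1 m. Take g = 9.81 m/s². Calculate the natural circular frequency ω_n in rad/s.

0.638 rad/s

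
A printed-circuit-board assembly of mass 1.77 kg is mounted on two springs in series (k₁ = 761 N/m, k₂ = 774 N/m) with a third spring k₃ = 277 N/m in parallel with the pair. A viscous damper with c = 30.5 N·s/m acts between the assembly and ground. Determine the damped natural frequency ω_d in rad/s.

Series pair: k_s = k₁k₂/(k₁+k₂) = (761)(774)/(761 + 774) = 383.7 N/m. In parallel with k₃: k_eq = 383.7 + 277 = 660.7 N/m.
ω_n = √(k_eq/m) = √(660.7/1.77) = 19.32 rad/s.
Critical damping c_c = 2√(k_eq·m) = 2√(660.7 × 1.77) = 68.40 N·s/m, so ζ = c/c_c = 30.5/68.40 = 0.4459.
ω_d = ω_n√(1 − ζ²) = 19.32 × √(1 − 0.199) = 17.29 rad/s.

17.3 rad/s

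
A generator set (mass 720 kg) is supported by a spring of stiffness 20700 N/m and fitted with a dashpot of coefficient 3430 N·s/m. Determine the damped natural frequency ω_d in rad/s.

4.80 rad/s

ω_n = √(k/m) = √(20700/720) = 5.362 rad/s.
Critical damping c_c = 2√(k·m) = 2√(20700 × 720) = 7721 N·s/m, so ζ = c/c_c = 3430/7721 = 0.4442.
ω_d = ω_n√(1 − ζ²) = 5.362 × √(1 − 0.197) = 4.804 rad/s.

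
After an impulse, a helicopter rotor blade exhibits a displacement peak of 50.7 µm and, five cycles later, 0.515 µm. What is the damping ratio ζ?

Logarithmic decrement δ = (1/n)·ln(x₀/x_n) = (1/5)·ln(50.7/0.515) = (1/5)·ln(98.45) = 0.9179.
ζ = δ/√(4π² + δ²) = 0.9179/√(39.48 + 0.843) = 0.9179/6.350 = 0.1446.

0.145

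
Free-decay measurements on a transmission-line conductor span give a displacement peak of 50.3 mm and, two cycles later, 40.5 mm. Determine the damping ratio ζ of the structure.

0.0172

Logarithmic decrement δ = (1/n)·ln(x₀/x_n) = (1/2)·ln(50.3/40.5) = (1/2)·ln(1.242) = 0.1084.
ζ = δ/√(4π² + δ²) = 0.1084/√(39.48 + 0.0117) = 0.1084/6.284 = 0.01724.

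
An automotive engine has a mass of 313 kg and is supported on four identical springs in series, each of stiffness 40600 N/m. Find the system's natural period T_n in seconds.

1.10 s

Series springs: 1/k_eq = 4/40600, so k_eq = 40600/4 = 10150 N/m.
ω_n = √(k_eq/m) = √(10150/313) = √32.43 = 5.695 rad/s.
T_n = 2π/ω_n = 6.283/5.695 = 1.103 s.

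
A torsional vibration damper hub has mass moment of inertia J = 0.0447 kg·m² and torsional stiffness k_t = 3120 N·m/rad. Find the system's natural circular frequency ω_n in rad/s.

ω_n = √(k_t/J) = √(3120/0.0447) = √69800 = 264.2 rad/s.

264 rad/s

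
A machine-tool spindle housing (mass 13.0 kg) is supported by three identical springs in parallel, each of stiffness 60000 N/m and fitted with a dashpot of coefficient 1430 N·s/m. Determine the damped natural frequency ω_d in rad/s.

Parallel springs add: k_eq = 3 × 60000 = 180000 N/m.
ω_n = √(k_eq/m) = √(180000/13.0) = 117.7 rad/s.
Critical damping c_c = 2√(k_eq·m) = 2√(180000 × 13.0) = 3059 N·s/m, so ζ = c/c_c = 1430/3059 = 0.4674.
ω_d = ω_n√(1 − ζ²) = 117.7 × √(1 − 0.218) = 104.0 rad/s.

104 rad/s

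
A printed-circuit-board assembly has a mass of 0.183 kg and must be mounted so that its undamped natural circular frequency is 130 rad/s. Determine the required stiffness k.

k = m·ω_n² = 0.183 × 130.0² = 0.183 × 16900 = 3093 N/m.

3090 N/m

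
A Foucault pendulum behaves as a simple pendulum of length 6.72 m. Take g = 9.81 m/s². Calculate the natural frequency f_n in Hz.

For a simple pendulum ω_n = √(g/L) = √(9.81/6.72) = √1.460 = 1.208 rad/s.
f_n = ω_n/(2π) = 1.208/6.283 = 0.1923 Hz.

0.192 Hz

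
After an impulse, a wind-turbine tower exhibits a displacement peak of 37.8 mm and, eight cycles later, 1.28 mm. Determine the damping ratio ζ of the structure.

Logarithmic decrement δ = (1/n)·ln(x₀/x_n) = (1/8)·ln(37.8/1.28) = (1/8)·ln(29.53) = 0.4232.
ζ = δ/√(4π² + δ²) = 0.4232/√(39.48 + 0.179) = 0.4232/6.297 = 0.06720.

0.0672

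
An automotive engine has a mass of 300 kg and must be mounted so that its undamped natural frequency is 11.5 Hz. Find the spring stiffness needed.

1570000 N/m

ω_n = 2πf_n = 2π × 11.5 = 72.26 rad/s.
k = m·ω_n² = 300 × 72.26² = 300 × 5221 = 1566000 N/m.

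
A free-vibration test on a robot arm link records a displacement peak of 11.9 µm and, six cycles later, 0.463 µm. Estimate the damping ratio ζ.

0.0858

Logarithmic decrement δ = (1/n)·ln(x₀/x_n) = (1/6)·ln(11.9/0.463) = (1/6)·ln(25.70) = 0.5411.
ζ = δ/√(4π² + δ²) = 0.5411/√(39.48 + 0.293) = 0.5411/6.306 = 0.08580.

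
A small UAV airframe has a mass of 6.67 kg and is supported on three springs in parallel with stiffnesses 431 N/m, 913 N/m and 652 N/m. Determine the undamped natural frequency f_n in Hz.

2.75 Hz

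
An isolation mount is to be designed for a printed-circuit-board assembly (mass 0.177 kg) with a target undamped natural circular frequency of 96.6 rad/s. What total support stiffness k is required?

k = m·ω_n² = 0.177 × 96.60² = 0.177 × 9332 = 1652 N/m.

1650 N/m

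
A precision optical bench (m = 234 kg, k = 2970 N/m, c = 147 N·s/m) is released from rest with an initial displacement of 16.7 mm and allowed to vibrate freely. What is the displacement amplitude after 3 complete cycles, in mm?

3.15 mm

ζ = c/(2√(km)) = 147/(2√(2970 × 234)) = 147/1667 = 0.08817.
Logarithmic decrement δ = 2πζ/√(1 − ζ²) = 2π × 0.08817/√(1 − 0.00777) = 0.5561.
After n cycles, x_n/x₀ = e^(−nδ), so x_3 = 16.7 × e^(−3 × 0.5561) = 16.7 × 0.1886 = 3.149 mm.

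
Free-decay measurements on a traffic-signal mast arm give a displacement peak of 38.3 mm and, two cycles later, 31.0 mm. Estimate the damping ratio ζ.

0.0168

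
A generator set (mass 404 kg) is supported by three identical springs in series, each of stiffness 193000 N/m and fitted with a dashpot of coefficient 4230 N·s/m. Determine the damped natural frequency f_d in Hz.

1.83 Hz

Series springs: 1/k_eq = 3/193000, so k_eq = 193000/3 = 64330 N/m.
ω_n = √(k_eq/m) = √(64330/404) = 12.62 rad/s.
Critical damping c_c = 2√(k_eq·m) = 2√(64330 × 404) = 10200 N·s/m, so ζ = c/c_c = 4230/10200 = 0.4149.
ω_d = ω_n√(1 − ζ²) = 12.62 × √(1 − 0.172) = 11.48 rad/s.
f_d = ω_d/(2π) = 1.827 Hz.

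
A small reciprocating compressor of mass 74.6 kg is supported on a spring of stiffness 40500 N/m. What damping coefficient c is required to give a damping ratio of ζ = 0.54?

1880 N·s/m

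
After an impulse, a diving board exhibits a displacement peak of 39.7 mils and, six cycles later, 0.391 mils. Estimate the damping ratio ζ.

Logarithmic decrement δ = (1/n)·ln(x₀/x_n) = (1/6)·ln(39.7/0.391) = (1/6)·ln(101.5) = 0.7701.
ζ = δ/√(4π² + δ²) = 0.7701/√(39.48 + 0.593) = 0.7701/6.330 = 0.1216.

0.122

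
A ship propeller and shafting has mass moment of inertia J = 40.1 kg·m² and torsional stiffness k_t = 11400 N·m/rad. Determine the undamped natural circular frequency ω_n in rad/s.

ω_n = √(k_t/J) = √(11400/40.1) = √284.3 = 16.86 rad/s.

16.9 rad/s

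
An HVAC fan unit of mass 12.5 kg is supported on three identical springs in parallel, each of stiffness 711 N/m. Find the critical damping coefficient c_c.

327 N·s/m

Parallel springs add: k_eq = 3 × 711 = 2133 N/m.
c_c = 2√(k_eq·m) = 2√(2133 × 12.5) = 2 × 163.3 = 326.6 N·s/m.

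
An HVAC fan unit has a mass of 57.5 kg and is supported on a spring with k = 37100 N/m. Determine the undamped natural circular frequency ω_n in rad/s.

25.4 rad/s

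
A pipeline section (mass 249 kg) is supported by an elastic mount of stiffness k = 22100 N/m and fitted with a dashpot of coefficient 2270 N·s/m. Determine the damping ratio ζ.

0.484

ω_n = √(k/m) = √(22100/249) = 9.421 rad/s.
Critical damping c_c = 2√(k·m) = 2√(22100 × 249) = 4692 N·s/m, so ζ = c/c_c = 2270/4692 = 0.4838.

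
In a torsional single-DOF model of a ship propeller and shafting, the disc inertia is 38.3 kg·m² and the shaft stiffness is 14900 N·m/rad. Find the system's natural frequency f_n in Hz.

3.14 Hz

ω_n = √(k_t/J) = √(14900/38.3) = √389.0 = 19.72 rad/s.
f_n = ω_n/(2π) = 19.72/6.283 = 3.139 Hz.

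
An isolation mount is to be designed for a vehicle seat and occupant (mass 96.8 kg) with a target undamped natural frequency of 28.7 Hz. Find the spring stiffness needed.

3150000 N/m

ω_n = 2πf_n = 2π × 28.7 = 180.3 rad/s.
k = m·ω_n² = 96.8 × 180.3² = 96.8 × 32520 = 3148000 N/m.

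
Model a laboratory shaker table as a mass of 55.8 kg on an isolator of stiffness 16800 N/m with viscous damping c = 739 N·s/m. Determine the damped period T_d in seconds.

ω_n = √(k/m) = √(16800/55.8) = 17.35 rad/s.
Critical damping c_c = 2√(k·m) = 2√(16800 × 55.8) = 1936 N·s/m, so ζ = c/c_c = 739/1936 = 0.3816.
ω_d = ω_n√(1 − ζ²) = 17.35 × √(1 − 0.146) = 16.04 rad/s.
T_d = 2π/ω_d = 0.3918 s.

0.392 s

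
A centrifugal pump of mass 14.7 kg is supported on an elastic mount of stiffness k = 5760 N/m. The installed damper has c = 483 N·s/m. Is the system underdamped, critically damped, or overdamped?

c_c = 2√(k·m) = 582.0 N·s/m; ζ = c/c_c = 483/582.0 = 0.830.
Since ζ < 1 the system is underdamped.

underdamped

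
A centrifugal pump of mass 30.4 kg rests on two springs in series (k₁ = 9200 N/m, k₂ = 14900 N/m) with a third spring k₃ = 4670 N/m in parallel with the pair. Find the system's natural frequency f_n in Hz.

Series pair: k_s = k₁k₂/(k₁+k₂) = (9200)(14900)/(9200 + 14900) = 5688 N/m. In parallel with k₃: k_eq = 5688 + 4670 = 10360 N/m.
ω_n = √(k_eq/m) = √(10360/30.4) = √340.7 = 18.46 rad/s.
f_n = ω_n/(2π) = 18.46/6.283 = 2.938 Hz.

2.94 Hz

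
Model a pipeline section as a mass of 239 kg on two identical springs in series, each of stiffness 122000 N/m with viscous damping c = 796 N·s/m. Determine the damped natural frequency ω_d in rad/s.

15.9 rad/s

Series springs: 1/k_eq = 2/122000, so k_eq = 122000/2 = 61000 N/m.
ω_n = √(k_eq/m) = √(61000/239) = 15.98 rad/s.
Critical damping c_c = 2√(k_eq·m) = 2√(61000 × 239) = 7636 N·s/m, so ζ = c/c_c = 796/7636 = 0.1042.
ω_d = ω_n√(1 − ζ²) = 15.98 × √(1 − 0.0109) = 15.89 rad/s.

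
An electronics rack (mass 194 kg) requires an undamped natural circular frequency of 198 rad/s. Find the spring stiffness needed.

k = m·ω_n² = 194 × 198.0² = 194 × 39200 = 7606000 N/m.

7610000 N/m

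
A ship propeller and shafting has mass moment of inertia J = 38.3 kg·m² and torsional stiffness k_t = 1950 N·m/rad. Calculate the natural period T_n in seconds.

0.881 s

ω_n = √(k_t/J) = √(1950/38.3) = √50.91 = 7.135 rad/s.
T_n = 2π/ω_n = 6.283/7.135 = 0.8806 s.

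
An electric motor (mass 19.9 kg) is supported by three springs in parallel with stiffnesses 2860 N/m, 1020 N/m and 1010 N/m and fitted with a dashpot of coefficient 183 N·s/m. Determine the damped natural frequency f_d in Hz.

Parallel springs add: k_eq = 2860 + 1020 + 1010 = 4890 N/m.
ω_n = √(k_eq/m) = √(4890/19.9) = 15.68 rad/s.
Critical damping c_c = 2√(k_eq·m) = 2√(4890 × 19.9) = 623.9 N·s/m, so ζ = c/c_c = 183/623.9 = 0.2933.
ω_d = ω_n√(1 − ζ²) = 15.68 × √(1 − 0.0860) = 14.99 rad/s.
f_d = ω_d/(2π) = 2.385 Hz.

2.39 Hz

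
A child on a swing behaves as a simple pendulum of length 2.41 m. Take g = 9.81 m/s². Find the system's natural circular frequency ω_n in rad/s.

2.02 rad/s

For a simple pendulum ω_n = √(g/L) = √(9.81/2.41) = √4.071 = 2.018 rad/s.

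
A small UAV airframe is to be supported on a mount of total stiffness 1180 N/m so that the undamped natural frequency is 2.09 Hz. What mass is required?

6.84 kg

ω_n = 2πf_n = 2π × 2.09 = 13.13 rad/s.
m = k/ω_n² = 1180/13.13² = 1180/172.4 = 6.843 kg.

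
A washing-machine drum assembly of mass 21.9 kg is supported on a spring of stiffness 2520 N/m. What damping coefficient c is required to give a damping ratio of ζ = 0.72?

338 N·s/m

c_c = 2√(k·m) = 2√(2520 × 21.9) = 469.8 N·s/m.
c = ζ·c_c = 0.72 × 469.8 = 338.3 N·s/m.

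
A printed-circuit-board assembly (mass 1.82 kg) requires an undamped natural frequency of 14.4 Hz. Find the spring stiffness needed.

14900 N/m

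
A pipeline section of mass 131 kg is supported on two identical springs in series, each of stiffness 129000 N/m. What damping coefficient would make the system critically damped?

Series springs: 1/k_eq = 2/129000, so k_eq = 129000/2 = 64500 N/m.
c_c = 2√(k_eq·m) = 2√(64500 × 131) = 2 × 2907 = 5814 N·s/m.

5810 N·s/m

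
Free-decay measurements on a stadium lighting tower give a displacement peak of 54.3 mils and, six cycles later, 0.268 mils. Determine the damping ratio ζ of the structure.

0.140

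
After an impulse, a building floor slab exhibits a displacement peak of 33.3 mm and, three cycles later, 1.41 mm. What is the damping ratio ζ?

0.165

Logarithmic decrement δ = (1/n)·ln(x₀/x_n) = (1/3)·ln(33.3/1.41) = (1/3)·ln(23.62) = 1.054.
ζ = δ/√(4π² + δ²) = 1.054/√(39.48 + 1.11) = 1.054/6.371 = 0.1654.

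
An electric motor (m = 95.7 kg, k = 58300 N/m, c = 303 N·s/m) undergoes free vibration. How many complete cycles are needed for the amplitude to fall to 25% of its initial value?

4 cycles

ζ = c/(2√(km)) = 303/(2√(58300 × 95.7)) = 303/4724 = 0.06414.
Logarithmic decrement δ = 2πζ/√(1 − ζ²) = 2π × 0.06414/√(1 − 0.00411) = 0.4038.
x_n/x₀ = e^(−nδ) ≤ 0.25; take ln: n ≥ ln(1/0.25)/δ = 1.386/0.4038 = 3.433.
So 4 complete cycles are required.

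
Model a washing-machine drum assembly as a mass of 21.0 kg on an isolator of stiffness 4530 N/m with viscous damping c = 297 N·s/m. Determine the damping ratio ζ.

ω_n = √(k/m) = √(4530/21.0) = 14.69 rad/s.
Critical damping c_c = 2√(k·m) = 2√(4530 × 21.0) = 616.9 N·s/m, so ζ = c/c_c = 297/616.9 = 0.4815.

0.481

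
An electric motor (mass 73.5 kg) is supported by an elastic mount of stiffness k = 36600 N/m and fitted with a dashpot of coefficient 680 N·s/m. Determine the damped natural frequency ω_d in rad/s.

ω_n = √(k/m) = √(36600/73.5) = 22.31 rad/s.
Critical damping c_c = 2√(k·m) = 2√(36600 × 73.5) = 3280 N·s/m, so ζ = c/c_c = 680/3280 = 0.2073.
ω_d = ω_n√(1 − ζ²) = 22.31 × √(1 − 0.0430) = 21.83 rad/s.

21.8 rad/s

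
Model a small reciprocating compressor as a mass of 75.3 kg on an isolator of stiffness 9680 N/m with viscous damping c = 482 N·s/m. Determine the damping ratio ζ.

0.282

ω_n = √(k/m) = √(9680/75.3) = 11.34 rad/s.
Critical damping c_c = 2√(k·m) = 2√(9680 × 75.3) = 1708 N·s/m, so ζ = c/c_c = 482/1708 = 0.2823.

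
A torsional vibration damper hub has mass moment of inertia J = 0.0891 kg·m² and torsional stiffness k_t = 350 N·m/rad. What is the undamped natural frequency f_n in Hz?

9.98 Hz

ω_n = √(k_t/J) = √(350/0.0891) = √3928 = 62.68 rad/s.
f_n = ω_n/(2π) = 62.68/6.283 = 9.975 Hz.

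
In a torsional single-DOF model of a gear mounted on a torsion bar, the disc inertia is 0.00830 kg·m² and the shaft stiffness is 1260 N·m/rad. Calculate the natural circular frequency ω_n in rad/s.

390 rad/s

ω_n = √(k_t/J) = √(1260/0.00830) = √151800 = 389.6 rad/s.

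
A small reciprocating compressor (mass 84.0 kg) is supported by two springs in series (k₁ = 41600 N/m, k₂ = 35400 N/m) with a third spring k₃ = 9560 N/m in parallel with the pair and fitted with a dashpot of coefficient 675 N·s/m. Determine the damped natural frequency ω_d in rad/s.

18.0 rad/s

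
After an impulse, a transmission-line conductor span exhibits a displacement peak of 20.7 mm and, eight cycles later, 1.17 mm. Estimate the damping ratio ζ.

0.0571

Logarithmic decrement δ = (1/n)·ln(x₀/x_n) = (1/8)·ln(20.7/1.17) = (1/8)·ln(17.69) = 0.3591.
ζ = δ/√(4π² + δ²) = 0.3591/√(39.48 + 0.129) = 0.3591/6.293 = 0.05707.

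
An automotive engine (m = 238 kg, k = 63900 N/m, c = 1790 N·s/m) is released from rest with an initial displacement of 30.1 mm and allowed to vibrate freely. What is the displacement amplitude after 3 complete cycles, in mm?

0.353 mm

ζ = c/(2√(km)) = 1790/(2√(63900 × 238)) = 1790/7800 = 0.2295.
Logarithmic decrement δ = 2πζ/√(1 − ζ²) = 2π × 0.2295/√(1 − 0.0527) = 1.482.
After n cycles, x_n/x₀ = e^(−nδ), so x_3 = 30.1 × e^(−3 × 1.482) = 30.1 × 0.01174 = 0.3534 mm.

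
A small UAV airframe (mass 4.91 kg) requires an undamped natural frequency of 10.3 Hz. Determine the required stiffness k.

20600 N/m

ω_n = 2πf_n = 2π × 10.3 = 64.72 rad/s.
k = m·ω_n² = 4.91 × 64.72² = 4.91 × 4188 = 20560 N/m.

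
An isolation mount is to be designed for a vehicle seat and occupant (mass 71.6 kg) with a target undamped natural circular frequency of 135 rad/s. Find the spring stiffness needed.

1300000 N/m

k = m·ω_n² = 71.6 × 135.0² = 71.6 × 18220 = 1305000 N/m.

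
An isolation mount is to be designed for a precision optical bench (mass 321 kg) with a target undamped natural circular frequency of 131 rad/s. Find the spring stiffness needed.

5510000 N/m

k = m·ω_n² = 321 × 131.0² = 321 × 17160 = 5509000 N/m.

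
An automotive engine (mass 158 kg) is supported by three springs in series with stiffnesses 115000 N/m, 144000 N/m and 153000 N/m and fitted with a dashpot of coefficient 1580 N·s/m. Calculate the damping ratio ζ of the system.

Series springs: 1/k_eq = 1/115000 + 1/144000 + 1/153000 = 2.218×10^-5, so k_eq = 45090 N/m.
ω_n = √(k_eq/m) = √(45090/158) = 16.89 rad/s.
Critical damping c_c = 2√(k_eq·m) = 2√(45090 × 158) = 5338 N·s/m, so ζ = c/c_c = 1580/5338 = 0.2960.

0.296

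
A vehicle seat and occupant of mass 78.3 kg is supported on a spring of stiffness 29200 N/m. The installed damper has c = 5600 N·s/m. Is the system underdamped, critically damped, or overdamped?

overdamped

c_c = 2√(k·m) = 3024 N·s/m; ζ = c/c_c = 5600/3024 = 1.85.
Since ζ > 1 the system is overdamped.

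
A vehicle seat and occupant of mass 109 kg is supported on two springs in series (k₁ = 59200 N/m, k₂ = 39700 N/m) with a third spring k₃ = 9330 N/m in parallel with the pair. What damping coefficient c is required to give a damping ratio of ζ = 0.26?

988 N·s/m

Series pair: k_s = k₁k₂/(k₁+k₂) = (59200)(39700)/(59200 + 39700) = 23760 N/m. In parallel with k₃: k_eq = 23760 + 9330 = 33090 N/m.
c_c = 2√(k_eq·m) = 2√(33090 × 109) = 3799 N·s/m.
c = ζ·c_c = 0.26 × 3799 = 987.6 N·s/m.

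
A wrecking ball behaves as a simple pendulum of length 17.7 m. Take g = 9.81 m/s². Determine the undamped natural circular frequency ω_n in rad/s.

For a simple pendulum ω_n = √(g/L) = √(9.81/17.7) = √0.5542 = 0.7445 rad/s.

0.744 rad/s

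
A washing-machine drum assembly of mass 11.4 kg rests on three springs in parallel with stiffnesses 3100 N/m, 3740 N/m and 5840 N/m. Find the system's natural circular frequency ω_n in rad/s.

33.4 rad/s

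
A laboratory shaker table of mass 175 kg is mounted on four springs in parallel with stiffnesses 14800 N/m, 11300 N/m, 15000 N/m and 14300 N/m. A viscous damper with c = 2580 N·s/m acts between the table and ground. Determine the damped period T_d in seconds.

0.388 s

Parallel springs add: k_eq = 14800 + 11300 + 15000 + 14300 = 55400 N/m.
ω_n = √(k_eq/m) = √(55400/175) = 17.79 rad/s.
Critical damping c_c = 2√(k_eq·m) = 2√(55400 × 175) = 6227 N·s/m, so ζ = c/c_c = 2580/6227 = 0.4143.
ω_d = ω_n√(1 − ζ²) = 17.79 × √(1 − 0.172) = 16.19 rad/s.
T_d = 2π/ω_d = 0.3880 s.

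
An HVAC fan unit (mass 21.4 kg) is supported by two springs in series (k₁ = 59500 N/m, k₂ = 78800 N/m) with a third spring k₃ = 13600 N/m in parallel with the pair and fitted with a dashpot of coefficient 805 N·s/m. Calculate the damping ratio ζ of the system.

Series pair: k_s = k₁k₂/(k₁+k₂) = (59500)(78800)/(59500 + 78800) = 33900 N/m. In parallel with k₃: k_eq = 33900 + 13600 = 47500 N/m.
ω_n = √(k_eq/m) = √(47500/21.4) = 47.11 rad/s.
Critical damping c_c = 2√(k_eq·m) = 2√(47500 × 21.4) = 2016 N·s/m, so ζ = c/c_c = 805/2016 = 0.3992.

0.399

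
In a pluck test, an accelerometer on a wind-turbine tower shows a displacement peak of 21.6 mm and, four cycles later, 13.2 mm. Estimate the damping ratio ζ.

Logarithmic decrement δ = (1/n)·ln(x₀/x_n) = (1/4)·ln(21.6/13.2) = (1/4)·ln(1.636) = 0.1231.
ζ = δ/√(4π² + δ²) = 0.1231/√(39.48 + 0.0152) = 0.1231/6.284 = 0.01959.

0.0196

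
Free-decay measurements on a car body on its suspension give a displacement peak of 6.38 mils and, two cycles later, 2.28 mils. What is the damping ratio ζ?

0.0816

Logarithmic decrement δ = (1/n)·ln(x₀/x_n) = (1/2)·ln(6.38/2.28) = (1/2)·ln(2.798) = 0.5145.
ζ = δ/√(4π² + δ²) = 0.5145/√(39.48 + 0.265) = 0.5145/6.304 = 0.08161.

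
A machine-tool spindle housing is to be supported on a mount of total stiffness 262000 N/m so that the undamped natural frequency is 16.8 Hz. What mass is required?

ω_n = 2πf_n = 2π × 16.8 = 105.6 rad/s.
m = k/ω_n² = 262000/105.6² = 262000/11140 = 23.51 kg.

23.5 kg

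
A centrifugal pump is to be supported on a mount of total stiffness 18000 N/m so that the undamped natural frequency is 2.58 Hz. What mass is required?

68.5 kg

ω_n = 2πf_n = 2π × 2.58 = 16.21 rad/s.
m = k/ω_n² = 18000/16.21² = 18000/262.8 = 68.50 kg.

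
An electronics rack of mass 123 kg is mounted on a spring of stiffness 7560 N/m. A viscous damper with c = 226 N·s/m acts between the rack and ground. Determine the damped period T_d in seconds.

ω_n = √(k/m) = √(7560/123) = 7.840 rad/s.
Critical damping c_c = 2√(k·m) = 2√(7560 × 123) = 1929 N·s/m, so ζ = c/c_c = 226/1929 = 0.1172.
ω_d = ω_n√(1 − ζ²) = 7.840 × √(1 − 0.0137) = 7.786 rad/s.
T_d = 2π/ω_d = 0.8070 s.

0.807 s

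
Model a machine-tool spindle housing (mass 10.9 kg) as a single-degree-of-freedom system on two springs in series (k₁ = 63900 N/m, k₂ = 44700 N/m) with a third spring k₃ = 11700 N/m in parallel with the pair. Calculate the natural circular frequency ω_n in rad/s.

59.0 rad/s

Series pair: k_s = k₁k₂/(k₁+k₂) = (63900)(44700)/(63900 + 44700) = 26300 N/m. In parallel with k₃: k_eq = 26300 + 11700 = 38000 N/m.
ω_n = √(k_eq/m) = √(38000/10.9) = √3486 = 59.05 rad/s.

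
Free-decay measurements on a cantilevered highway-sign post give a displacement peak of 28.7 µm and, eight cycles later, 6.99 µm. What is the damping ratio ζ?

Logarithmic decrement δ = (1/n)·ln(x₀/x_n) = (1/8)·ln(28.7/6.99) = (1/8)·ln(4.106) = 0.1766.
ζ = δ/√(4π² + δ²) = 0.1766/√(39.48 + 0.0312) = 0.1766/6.286 = 0.02809.

0.0281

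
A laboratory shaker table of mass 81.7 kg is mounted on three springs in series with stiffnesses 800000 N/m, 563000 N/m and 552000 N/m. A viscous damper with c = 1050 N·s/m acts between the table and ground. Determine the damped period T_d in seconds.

Series springs: 1/k_eq = 1/800000 + 1/563000 + 1/552000 = 4.838×10^-6, so k_eq = 206700 N/m.
ω_n = √(k_eq/m) = √(206700/81.7) = 50.30 rad/s.
Critical damping c_c = 2√(k_eq·m) = 2√(206700 × 81.7) = 8219 N·s/m, so ζ = c/c_c = 1050/8219 = 0.1278.
ω_d = ω_n√(1 − ζ²) = 50.30 × √(1 − 0.0163) = 49.89 rad/s.
T_d = 2π/ω_d = 0.1259 s.

0.126 s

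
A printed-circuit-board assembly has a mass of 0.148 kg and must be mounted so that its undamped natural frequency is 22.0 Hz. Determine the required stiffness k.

2830 N/m

ω_n = 2πf_n = 2π × 22.0 = 138.2 rad/s.
k = m·ω_n² = 0.148 × 138.2² = 0.148 × 19110 = 2828 N/m.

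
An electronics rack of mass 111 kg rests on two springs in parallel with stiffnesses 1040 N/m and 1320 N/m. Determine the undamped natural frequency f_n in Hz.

0.734 Hz

Parallel springs add: k_eq = 1040 + 1320 = 2360 N/m.
ω_n = √(k_eq/m) = √(2360/111) = √21.26 = 4.611 rad/s.
f_n = ω_n/(2π) = 4.611/6.283 = 0.7339 Hz.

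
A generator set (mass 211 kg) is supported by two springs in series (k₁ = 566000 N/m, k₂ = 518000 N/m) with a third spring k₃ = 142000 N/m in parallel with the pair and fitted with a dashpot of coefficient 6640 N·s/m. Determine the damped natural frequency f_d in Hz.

Series pair: k_s = k₁k₂/(k₁+k₂) = (566000)(518000)/(566000 + 518000) = 270500 N/m. In parallel with k₃: k_eq = 270500 + 142000 = 412500 N/m.
ω_n = √(k_eq/m) = √(412500/211) = 44.21 rad/s.
Critical damping c_c = 2√(k_eq·m) = 2√(412500 × 211) = 18660 N·s/m, so ζ = c/c_c = 6640/18660 = 0.3559.
ω_d = ω_n√(1 − ζ²) = 44.21 × √(1 − 0.127) = 41.32 rad/s.
f_d = ω_d/(2π) = 6.576 Hz.

6.58 Hz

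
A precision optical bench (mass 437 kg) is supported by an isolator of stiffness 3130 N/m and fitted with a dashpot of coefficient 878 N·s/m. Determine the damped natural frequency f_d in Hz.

0.395 Hz

ω_n = √(k/m) = √(3130/437) = 2.676 rad/s.
Critical damping c_c = 2√(k·m) = 2√(3130 × 437) = 2339 N·s/m, so ζ = c/c_c = 878/2339 = 0.3754.
ω_d = ω_n√(1 − ζ²) = 2.676 × √(1 − 0.141) = 2.481 rad/s.
f_d = ω_d/(2π) = 0.3948 Hz.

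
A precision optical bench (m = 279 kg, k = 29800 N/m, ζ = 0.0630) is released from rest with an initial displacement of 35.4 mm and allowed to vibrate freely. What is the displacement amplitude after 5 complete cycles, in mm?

4.87 mm

Logarithmic decrement δ = 2πζ/√(1 − ζ²) = 2π × 0.06300/√(1 − 0.00397) = 0.3966.
After n cycles, x_n/x₀ = e^(−nδ), so x_5 = 35.4 × e^(−5 × 0.3966) = 35.4 × 0.1376 = 4.872 mm.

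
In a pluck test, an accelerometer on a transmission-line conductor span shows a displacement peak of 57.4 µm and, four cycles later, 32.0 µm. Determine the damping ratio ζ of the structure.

0.0232

Logarithmic decrement δ = (1/n)·ln(x₀/x_n) = (1/4)·ln(57.4/32.0) = (1/4)·ln(1.794) = 0.1461.
ζ = δ/√(4π² + δ²) = 0.1461/√(39.48 + 0.0213) = 0.1461/6.285 = 0.02324.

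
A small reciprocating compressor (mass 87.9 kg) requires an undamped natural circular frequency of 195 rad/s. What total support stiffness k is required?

3340000 N/m

k = m·ω_n² = 87.9 × 195.0² = 87.9 × 38020 = 3342000 N/m.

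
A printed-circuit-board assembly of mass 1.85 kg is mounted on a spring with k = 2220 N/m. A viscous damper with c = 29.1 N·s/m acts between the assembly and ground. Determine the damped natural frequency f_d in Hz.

5.37 Hz

ω_n = √(k/m) = √(2220/1.85) = 34.64 rad/s.
Critical damping c_c = 2√(k·m) = 2√(2220 × 1.85) = 128.2 N·s/m, so ζ = c/c_c = 29.1/128.2 = 0.2270.
ω_d = ω_n√(1 − ζ²) = 34.64 × √(1 − 0.0515) = 33.74 rad/s.
f_d = ω_d/(2π) = 5.369 Hz.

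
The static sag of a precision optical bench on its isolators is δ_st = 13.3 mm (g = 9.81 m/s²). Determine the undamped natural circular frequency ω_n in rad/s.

27.2 rad/s

ω_n = √(g/δ_st) = √(9.81/0.0133) = √737.6 = 27.16 rad/s.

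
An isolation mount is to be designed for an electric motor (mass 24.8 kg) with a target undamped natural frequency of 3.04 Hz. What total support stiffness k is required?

ω_n = 2πf_n = 2π × 3.04 = 19.10 rad/s.
k = m·ω_n² = 24.8 × 19.10² = 24.8 × 364.8 = 9048 N/m.

9050 N/m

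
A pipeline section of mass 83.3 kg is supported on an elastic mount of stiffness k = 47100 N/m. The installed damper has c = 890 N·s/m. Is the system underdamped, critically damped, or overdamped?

c_c = 2√(k·m) = 3962 N·s/m; ζ = c/c_c = 890/3962 = 0.225.
Since ζ < 1 the system is underdamped.

underdamped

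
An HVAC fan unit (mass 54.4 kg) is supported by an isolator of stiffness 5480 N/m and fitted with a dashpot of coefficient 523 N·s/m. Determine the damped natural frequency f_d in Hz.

ω_n = √(k/m) = √(5480/54.4) = 10.04 rad/s.
Critical damping c_c = 2√(k·m) = 2√(5480 × 54.4) = 1092 N·s/m, so ζ = c/c_c = 523/1092 = 0.4789.
ω_d = ω_n√(1 − ζ²) = 10.04 × √(1 − 0.229) = 8.811 rad/s.
f_d = ω_d/(2π) = 1.402 Hz.

1.40 Hz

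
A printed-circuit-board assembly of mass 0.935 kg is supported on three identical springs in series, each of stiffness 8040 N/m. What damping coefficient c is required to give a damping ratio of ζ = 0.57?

Series springs: 1/k_eq = 3/8040, so k_eq = 8040/3 = 2680 N/m.
c_c = 2√(k_eq·m) = 2√(2680 × 0.935) = 100.1 N·s/m.
c = ζ·c_c = 0.57 × 100.1 = 57.07 N·s/m.

57.1 N·s/m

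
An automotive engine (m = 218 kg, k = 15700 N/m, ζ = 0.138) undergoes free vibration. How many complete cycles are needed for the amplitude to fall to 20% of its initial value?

2 cycles

Logarithmic decrement δ = 2πζ/√(1 − ζ²) = 2π × 0.1380/√(1 − 0.0190) = 0.8755.
x_n/x₀ = e^(−nδ) ≤ 0.2; take ln: n ≥ ln(1/0.2)/δ = 1.609/0.8755 = 1.838.
So 2 complete cycles are required.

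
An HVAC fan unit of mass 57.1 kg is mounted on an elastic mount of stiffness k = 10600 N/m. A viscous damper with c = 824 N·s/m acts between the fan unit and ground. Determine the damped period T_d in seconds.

ω_n = √(k/m) = √(10600/57.1) = 13.62 rad/s.
Critical damping c_c = 2√(k·m) = 2√(10600 × 57.1) = 1556 N·s/m, so ζ = c/c_c = 824/1556 = 0.5296.
ω_d = ω_n√(1 − ζ²) = 13.62 × √(1 − 0.280) = 11.56 rad/s.
T_d = 2π/ω_d = 0.5436 s.

0.544 s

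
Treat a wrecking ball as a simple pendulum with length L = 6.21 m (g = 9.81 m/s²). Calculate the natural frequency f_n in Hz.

0.200 Hz

For a simple pendulum ω_n = √(g/L) = √(9.81/6.21) = √1.580 = 1.257 rad/s.
f_n = ω_n/(2π) = 1.257/6.283 = 0.2000 Hz.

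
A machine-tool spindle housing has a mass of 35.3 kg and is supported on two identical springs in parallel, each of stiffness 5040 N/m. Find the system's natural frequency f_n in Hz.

2.69 Hz

Parallel springs add: k_eq = 2 × 5040 = 10080 N/m.
ω_n = √(k_eq/m) = √(10080/35.3) = √285.6 = 16.90 rad/s.
f_n = ω_n/(2π) = 16.90/6.283 = 2.689 Hz.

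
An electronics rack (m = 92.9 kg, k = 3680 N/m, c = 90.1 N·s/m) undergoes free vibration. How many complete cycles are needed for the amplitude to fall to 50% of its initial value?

2 cycles

ζ = c/(2√(km)) = 90.1/(2√(3680 × 92.9)) = 90.1/1169 = 0.07705.
Logarithmic decrement δ = 2πζ/√(1 − ζ²) = 2π × 0.07705/√(1 − 0.00594) = 0.4856.
x_n/x₀ = e^(−nδ) ≤ 0.5; take ln: n ≥ ln(1/0.5)/δ = 0.6931/0.4856 = 1.428.
So 2 complete cycles are required.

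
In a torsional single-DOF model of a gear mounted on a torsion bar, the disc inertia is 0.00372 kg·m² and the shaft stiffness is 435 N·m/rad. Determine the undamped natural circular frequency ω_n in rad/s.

342 rad/s

ω_n = √(k_t/J) = √(435/0.00372) = √116900 = 342.0 rad/s.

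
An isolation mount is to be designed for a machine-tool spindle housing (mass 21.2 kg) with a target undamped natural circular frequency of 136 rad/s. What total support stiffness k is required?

k = m·ω_n² = 21.2 × 136.0² = 21.2 × 18500 = 392100 N/m.

392000 N/m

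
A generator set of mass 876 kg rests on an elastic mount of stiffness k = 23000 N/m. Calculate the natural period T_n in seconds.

ω_n = √(k/m) = √(23000/876) = √26.26 = 5.124 rad/s.
T_n = 2π/ω_n = 6.283/5.124 = 1.226 s.

1.23 s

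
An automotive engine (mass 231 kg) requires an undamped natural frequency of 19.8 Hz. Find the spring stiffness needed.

ω_n = 2πf_n = 2π × 19.8 = 124.4 rad/s.
k = m·ω_n² = 231 × 124.4² = 231 × 15480 = 3575000 N/m.

3580000 N/m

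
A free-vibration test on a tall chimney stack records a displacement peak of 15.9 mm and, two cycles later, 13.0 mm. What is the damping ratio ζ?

0.0160

Logarithmic decrement δ = (1/n)·ln(x₀/x_n) = (1/2)·ln(15.9/13.0) = (1/2)·ln(1.223) = 0.1007.
ζ = δ/√(4π² + δ²) = 0.1007/√(39.48 + 0.0101) = 0.1007/6.284 = 0.01602.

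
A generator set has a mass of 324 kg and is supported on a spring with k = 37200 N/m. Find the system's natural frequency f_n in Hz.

ω_n = √(k/m) = √(37200/324) = √114.8 = 10.72 rad/s.
f_n = ω_n/(2π) = 10.72/6.283 = 1.705 Hz.

1.71 Hz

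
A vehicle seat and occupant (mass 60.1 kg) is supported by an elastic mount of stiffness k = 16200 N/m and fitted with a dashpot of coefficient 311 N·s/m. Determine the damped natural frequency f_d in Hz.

ω_n = √(k/m) = √(16200/60.1) = 16.42 rad/s.
Critical damping c_c = 2√(k·m) = 2√(16200 × 60.1) = 1973 N·s/m, so ζ = c/c_c = 311/1973 = 0.1576.
ω_d = ω_n√(1 − ζ²) = 16.42 × √(1 − 0.0248) = 16.21 rad/s.
f_d = ω_d/(2π) = 2.580 Hz.

2.58 Hz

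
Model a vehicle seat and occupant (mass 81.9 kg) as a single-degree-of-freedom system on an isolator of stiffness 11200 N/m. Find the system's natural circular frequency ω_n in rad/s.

11.7 rad/s

ω_n = √(k/m) = √(11200/81.9) = √136.8 = 11.69 rad/s.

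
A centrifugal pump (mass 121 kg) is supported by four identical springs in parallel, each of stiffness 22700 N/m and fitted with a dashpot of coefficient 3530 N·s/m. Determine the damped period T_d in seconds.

0.271 s

Parallel springs add: k_eq = 4 × 22700 = 90800 N/m.
ω_n = √(k_eq/m) = √(90800/121) = 27.39 rad/s.
Critical damping c_c = 2√(k_eq·m) = 2√(90800 × 121) = 6629 N·s/m, so ζ = c/c_c = 3530/6629 = 0.5325.
ω_d = ω_n√(1 − ζ²) = 27.39 × √(1 − 0.284) = 23.19 rad/s.
T_d = 2π/ω_d = 0.2710 s.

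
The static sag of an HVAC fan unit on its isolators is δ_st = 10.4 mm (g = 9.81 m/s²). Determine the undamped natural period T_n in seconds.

0.205 s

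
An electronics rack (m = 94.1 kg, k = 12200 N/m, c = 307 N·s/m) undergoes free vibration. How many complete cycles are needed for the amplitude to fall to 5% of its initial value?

4 cycles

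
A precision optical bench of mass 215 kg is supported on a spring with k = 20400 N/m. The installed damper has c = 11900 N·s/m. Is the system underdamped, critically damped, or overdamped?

overdamped

c_c = 2√(k·m) = 4189 N·s/m; ζ = c/c_c = 11900/4189 = 2.84.
Since ζ > 1 the system is overdamped.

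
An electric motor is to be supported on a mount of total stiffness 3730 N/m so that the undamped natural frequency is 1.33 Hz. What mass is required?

53.4 kg

ω_n = 2πf_n = 2π × 1.33 = 8.357 rad/s.
m = k/ω_n² = 3730/8.357² = 3730/69.83 = 53.41 kg.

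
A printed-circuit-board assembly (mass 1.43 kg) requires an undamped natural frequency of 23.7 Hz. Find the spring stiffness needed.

ω_n = 2πf_n = 2π × 23.7 = 148.9 rad/s.
k = m·ω_n² = 1.43 × 148.9² = 1.43 × 22170 = 31710 N/m.

31700 N/m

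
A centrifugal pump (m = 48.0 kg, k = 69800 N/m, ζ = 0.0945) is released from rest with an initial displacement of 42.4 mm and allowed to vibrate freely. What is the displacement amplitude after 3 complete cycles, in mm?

7.08 mm

Logarithmic decrement δ = 2πζ/√(1 − ζ²) = 2π × 0.09450/√(1 − 0.00893) = 0.5964.
After n cycles, x_n/x₀ = e^(−nδ), so x_3 = 42.4 × e^(−3 × 0.5964) = 42.4 × 0.1671 = 7.084 mm.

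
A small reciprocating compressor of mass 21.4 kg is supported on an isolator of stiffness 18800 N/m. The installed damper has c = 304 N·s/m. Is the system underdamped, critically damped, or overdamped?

c_c = 2√(k·m) = 1269 N·s/m; ζ = c/c_c = 304/1269 = 0.240.
Since ζ < 1 the system is underdamped.

underdamped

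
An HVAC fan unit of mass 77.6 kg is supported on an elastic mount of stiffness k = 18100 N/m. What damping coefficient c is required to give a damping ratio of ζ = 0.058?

c_c = 2√(k·m) = 2√(18100 × 77.6) = 2370 N·s/m.
c = ζ·c_c = 0.058 × 2370 = 137.5 N·s/m.

137 N·s/m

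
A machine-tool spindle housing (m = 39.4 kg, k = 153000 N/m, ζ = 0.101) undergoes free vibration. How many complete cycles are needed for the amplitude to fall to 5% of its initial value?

Logarithmic decrement δ = 2πζ/√(1 − ζ²) = 2π × 0.1010/√(1 − 0.0102) = 0.6379.
x_n/x₀ = e^(−nδ) ≤ 0.05; take ln: n ≥ ln(1/0.05)/δ = 2.996/0.6379 = 4.697.
So 5 complete cycles are required.

5 cycles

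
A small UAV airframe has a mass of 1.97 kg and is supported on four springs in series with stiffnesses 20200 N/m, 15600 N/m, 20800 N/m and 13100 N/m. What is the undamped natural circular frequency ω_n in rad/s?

Series springs: 1/k_eq = 1/20200 + 1/15600 + 1/20800 + 1/13100 = 0.0002380, so k_eq = 4201 N/m.
ω_n = √(k_eq/m) = √(4201/1.97) = √2133 = 46.18 rad/s.

46.2 rad/s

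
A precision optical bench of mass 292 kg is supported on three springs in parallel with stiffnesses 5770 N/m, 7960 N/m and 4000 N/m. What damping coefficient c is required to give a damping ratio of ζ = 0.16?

728 N·s/m

Parallel springs add: k_eq = 5770 + 7960 + 4000 = 17730 N/m.
c_c = 2√(k_eq·m) = 2√(17730 × 292) = 4551 N·s/m.
c = ζ·c_c = 0.16 × 4551 = 728.1 N·s/m.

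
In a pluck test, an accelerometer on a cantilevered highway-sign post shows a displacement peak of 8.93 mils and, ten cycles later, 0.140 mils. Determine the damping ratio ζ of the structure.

0.0660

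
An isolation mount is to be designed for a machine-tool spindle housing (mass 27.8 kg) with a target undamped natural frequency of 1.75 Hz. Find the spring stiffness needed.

ω_n = 2πf_n = 2π × 1.75 = 11.00 rad/s.
k = m·ω_n² = 27.8 × 11.00² = 27.8 × 120.9 = 3361 N/m.

3360 N/m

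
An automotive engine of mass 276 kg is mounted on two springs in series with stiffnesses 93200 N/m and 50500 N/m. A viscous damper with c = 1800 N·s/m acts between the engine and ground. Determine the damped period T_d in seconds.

0.604 s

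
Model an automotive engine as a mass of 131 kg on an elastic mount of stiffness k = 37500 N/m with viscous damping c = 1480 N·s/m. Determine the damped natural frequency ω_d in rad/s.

ω_n = √(k/m) = √(37500/131) = 16.92 rad/s.
Critical damping c_c = 2√(k·m) = 2√(37500 × 131) = 4433 N·s/m, so ζ = c/c_c = 1480/4433 = 0.3339.
ω_d = ω_n√(1 − ζ²) = 16.92 × √(1 − 0.111) = 15.95 rad/s.

15.9 rad/s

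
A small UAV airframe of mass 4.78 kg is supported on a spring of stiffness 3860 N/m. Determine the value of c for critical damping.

272 N·s/m

c_c = 2√(k·m) = 2√(3860 × 4.78) = 2 × 135.8 = 271.7 N·s/m.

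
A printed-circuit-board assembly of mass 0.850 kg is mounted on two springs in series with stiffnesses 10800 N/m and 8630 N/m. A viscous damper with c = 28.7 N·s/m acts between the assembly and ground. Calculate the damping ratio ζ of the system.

Series springs: 1/k_eq = 1/10800 + 1/8630 = 0.0002085, so k_eq = 4797 N/m.
ω_n = √(k_eq/m) = √(4797/0.850) = 75.12 rad/s.
Critical damping c_c = 2√(k_eq·m) = 2√(4797 × 0.850) = 127.7 N·s/m, so ζ = c/c_c = 28.7/127.7 = 0.2247.

0.225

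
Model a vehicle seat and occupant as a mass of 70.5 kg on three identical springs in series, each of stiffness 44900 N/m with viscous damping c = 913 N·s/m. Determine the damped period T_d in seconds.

Series springs: 1/k_eq = 3/44900, so k_eq = 44900/3 = 14970 N/m.
ω_n = √(k_eq/m) = √(14970/70.5) = 14.57 rad/s.
Critical damping c_c = 2√(k_eq·m) = 2√(14970 × 70.5) = 2054 N·s/m, so ζ = c/c_c = 913/2054 = 0.4444.
ω_d = ω_n√(1 − ζ²) = 14.57 × √(1 − 0.198) = 13.05 rad/s.
T_d = 2π/ω_d = 0.4814 s.

0.481 s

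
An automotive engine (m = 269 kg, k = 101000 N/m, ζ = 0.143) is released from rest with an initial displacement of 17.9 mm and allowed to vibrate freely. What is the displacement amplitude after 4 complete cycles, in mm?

0.474 mm

Logarithmic decrement δ = 2πζ/√(1 − ζ²) = 2π × 0.1430/√(1 − 0.0204) = 0.9078.
After n cycles, x_n/x₀ = e^(−nδ), so x_4 = 17.9 × e^(−4 × 0.9078) = 17.9 × 0.02648 = 0.4740 mm.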